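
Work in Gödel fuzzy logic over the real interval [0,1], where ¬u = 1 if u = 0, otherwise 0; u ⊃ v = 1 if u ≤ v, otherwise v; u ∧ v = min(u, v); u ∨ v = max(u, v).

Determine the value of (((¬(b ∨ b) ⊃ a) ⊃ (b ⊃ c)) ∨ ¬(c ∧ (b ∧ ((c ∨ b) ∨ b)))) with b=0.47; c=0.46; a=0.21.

(b ∨ b) = max(0.47, 0.47) = 0.47
¬(b ∨ b): Gödel ¬ of 0.47 = 0 (operand ≠ 0)
(¬(b ∨ b) ⊃ a): 0 ≤ 0.21, so result = 1
(b ⊃ c): 0.47 > 0.46, so result = 0.46
((¬(b ∨ b) ⊃ a) ⊃ (b ⊃ c)): 1 > 0.46, so result = 0.46
(c ∨ b) = max(0.46, 0.47) = 0.47
((c ∨ b) ∨ b) = max(0.47, 0.47) = 0.47
(b ∧ ((c ∨ b) ∨ b)) = min(0.47, 0.47) = 0.47
(c ∧ (b ∧ ((c ∨ b) ∨ b))) = min(0.46, 0.47) = 0.46
¬(c ∧ (b ∧ ((c ∨ b) ∨ b))): Gödel ¬ of 0.46 = 0 (operand ≠ 0)
(((¬(b ∨ b) ⊃ a) ⊃ (b ⊃ c)) ∨ ¬(c ∧ (b ∧ ((c ∨ b) ∨ b)))) = max(0.46, 0) = 0.46

0.46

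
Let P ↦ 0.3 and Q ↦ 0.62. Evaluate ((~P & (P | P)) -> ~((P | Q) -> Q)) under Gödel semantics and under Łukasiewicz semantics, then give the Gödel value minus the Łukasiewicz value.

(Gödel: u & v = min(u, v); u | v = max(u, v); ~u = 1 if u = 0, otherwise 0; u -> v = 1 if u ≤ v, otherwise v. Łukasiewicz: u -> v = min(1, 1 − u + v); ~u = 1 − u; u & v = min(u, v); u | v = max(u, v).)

Gödel evaluation:
  ~P: Gödel ¬ of 0.3 = 0 (operand ≠ 0)
  (P | P) = max(0.3, 0.3) = 0.3
  (~P & (P | P)) = min(0, 0.3) = 0
  (P | Q) = max(0.3, 0.62) = 0.62
  ((P | Q) -> Q): 0.62 ≤ 0.62, so result = 1
  ~((P | Q) -> Q): Gödel ¬ of 1 = 0 (operand ≠ 0)
  ((~P & (P | P)) -> ~((P | Q) -> Q)): 0 ≤ 0, so result = 1
  Gödel value = 1
Łukasiewicz evaluation:
  ~P: Łukasiewicz ¬ gives 1 − 0.3 = 0.7
  (P | P) = max(0.3, 0.3) = 0.3
  (~P & (P | P)) = min(0.7, 0.3) = 0.3
  (P | Q) = max(0.3, 0.62) = 0.62
  ((P | Q) -> Q): min(1, 1 − 0.62 + 0.62) = 1
  ~((P | Q) -> Q): Łukasiewicz ¬ gives 1 − 1 = 0
  ((~P & (P | P)) -> ~((P | Q) -> Q)): min(1, 1 − 0.3 + 0) = 0.7
  Łukasiewicz value = 0.7
Difference: 1 − 0.7 = 0.30

0.30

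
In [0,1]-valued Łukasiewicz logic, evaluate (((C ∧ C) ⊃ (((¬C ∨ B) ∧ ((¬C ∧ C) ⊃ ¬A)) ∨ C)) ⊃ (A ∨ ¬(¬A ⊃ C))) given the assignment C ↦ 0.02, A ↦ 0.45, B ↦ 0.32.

(C ∧ C) = min(0.02, 0.02) = 0.02
¬C: Łukasiewicz ¬ gives 1 − 0.02 = 0.98
(¬C ∨ B) = max(0.98, 0.32) = 0.98
¬C: Łukasiewicz ¬ gives 1 − 0.02 = 0.98
(¬C ∧ C) = min(0.98, 0.02) = 0.02
¬A: Łukasiewicz ¬ gives 1 − 0.45 = 0.55
((¬C ∧ C) ⊃ ¬A): min(1, 1 − 0.02 + 0.55) = 1
((¬C ∨ B) ∧ ((¬C ∧ C) ⊃ ¬A)) = min(0.98, 1) = 0.98
(((¬C ∨ B) ∧ ((¬C ∧ C) ⊃ ¬A)) ∨ C) = max(0.98, 0.02) = 0.98
((C ∧ C) ⊃ (((¬C ∨ B) ∧ ((¬C ∧ C) ⊃ ¬A)) ∨ C)): min(1, 1 − 0.02 + 0.98) = 1
¬A: Łukasiewicz ¬ gives 1 − 0.45 = 0.55
(¬A ⊃ C): min(1, 1 − 0.55 + 0.02) = 0.47
¬(¬A ⊃ C): Łukasiewicz ¬ gives 1 − 0.47 = 0.53
(A ∨ ¬(¬A ⊃ C)) = max(0.45, 0.53) = 0.53
(((C ∧ C) ⊃ (((¬C ∨ B) ∧ ((¬C ∧ C) ⊃ ¬A)) ∨ C)) ⊃ (A ∨ ¬(¬A ⊃ C))): min(1, 1 − 1 + 0.53) = 0.53

0.53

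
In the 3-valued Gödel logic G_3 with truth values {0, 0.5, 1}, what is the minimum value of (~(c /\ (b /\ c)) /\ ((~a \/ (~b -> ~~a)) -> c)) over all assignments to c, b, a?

The minimum is attained at c = 0, b = 0, a = 0:
  (b /\ c) = min(0, 0) = 0
  (c /\ (b /\ c)) = min(0, 0) = 0
  ~(c /\ (b /\ c)): Gödel ¬ of 0 = 1 (operand is 0)
  ~a: Gödel ¬ of 0 = 1 (operand is 0)
  ~b: Gödel ¬ of 0 = 1 (operand is 0)
  ~a: Gödel ¬ of 0 = 1 (operand is 0)
  ~~a: Gödel ¬ of 1 = 0 (operand ≠ 0)
  (~b -> ~~a): 1 > 0, so result = 0
  (~a \/ (~b -> ~~a)) = max(1, 0) = 1
  ((~a \/ (~b -> ~~a)) -> c): 1 > 0, so result = 0
  (~(c /\ (b /\ c)) /\ ((~a \/ (~b -> ~~a)) -> c)) = min(1, 0) = 0
Checking all 27 assignments confirms none give a value below 0.00.

0.00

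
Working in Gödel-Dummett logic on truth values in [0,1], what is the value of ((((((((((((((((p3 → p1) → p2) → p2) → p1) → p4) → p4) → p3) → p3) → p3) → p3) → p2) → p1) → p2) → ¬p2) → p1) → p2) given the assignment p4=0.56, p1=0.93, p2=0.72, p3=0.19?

(p3 → p1): 0.19 ≤ 0.93, so result = 1
((p3 → p1) → p2): 1 > 0.72, so result = 0.72
(((p3 → p1) → p2) → p2): 0.72 ≤ 0.72, so result = 1
((((p3 → p1) → p2) → p2) → p1): 1 > 0.93, so result = 0.93
(((((p3 → p1) → p2) → p2) → p1) → p4): 0.93 > 0.56, so result = 0.56
((((((p3 → p1) → p2) → p2) → p1) → p4) → p4): 0.56 ≤ 0.56, so result = 1
(((((((p3 → p1) → p2) → p2) → p1) → p4) → p4) → p3): 1 > 0.19, so result = 0.19
((((((((p3 → p1) → p2) → p2) → p1) → p4) → p4) → p3) → p3): 0.19 ≤ 0.19, so result = 1
(((((((((p3 → p1) → p2) → p2) → p1) → p4) → p4) → p3) → p3) → p3): 1 > 0.19, so result = 0.19
((((((((((p3 → p1) → p2) → p2) → p1) → p4) → p4) → p3) → p3) → p3) → p3): 0.19 ≤ 0.19, so result = 1
(((((((((((p3 → p1) → p2) → p2) → p1) → p4) → p4) → p3) → p3) → p3) → p3) → p2): 1 > 0.72, so result = 0.72
((((((((((((p3 → p1) → p2) → p2) → p1) → p4) → p4) → p3) → p3) → p3) → p3) → p2) → p1): 0.72 ≤ 0.93, so result = 1
(((((((((((((p3 → p1) → p2) → p2) → p1) → p4) → p4) → p3) → p3) → p3) → p3) → p2) → p1) → p2): 1 > 0.72, so result = 0.72
¬p2: Gödel ¬ of 0.72 = 0 (operand ≠ 0)
((((((((((((((p3 → p1) → p2) → p2) → p1) → p4) → p4) → p3) → p3) → p3) → p3) → p2) → p1) → p2) → ¬p2): 0.72 > 0, so result = 0
(((((((((((((((p3 → p1) → p2) → p2) → p1) → p4) → p4) → p3) → p3) → p3) → p3) → p2) → p1) → p2) → ¬p2) → p1): 0 ≤ 0.93, so result = 1
((((((((((((((((p3 → p1) → p2) → p2) → p1) → p4) → p4) → p3) → p3) → p3) → p3) → p2) → p1) → p2) → ¬p2) → p1) → p2): 1 > 0.72, so result = 0.72

0.72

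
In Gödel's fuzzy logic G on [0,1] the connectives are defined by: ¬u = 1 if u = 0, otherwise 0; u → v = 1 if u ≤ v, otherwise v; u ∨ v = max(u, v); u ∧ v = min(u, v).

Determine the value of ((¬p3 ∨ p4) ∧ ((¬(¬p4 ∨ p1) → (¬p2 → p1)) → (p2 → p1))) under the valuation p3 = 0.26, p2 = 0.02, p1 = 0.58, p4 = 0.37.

¬p3: Gödel ¬ of 0.26 = 0 (operand ≠ 0)
(¬p3 ∨ p4) = max(0, 0.37) = 0.37
¬p4: Gödel ¬ of 0.37 = 0 (operand ≠ 0)
(¬p4 ∨ p1) = max(0, 0.58) = 0.58
¬(¬p4 ∨ p1): Gödel ¬ of 0.58 = 0 (operand ≠ 0)
¬p2: Gödel ¬ of 0.02 = 0 (operand ≠ 0)
(¬p2 → p1): 0 ≤ 0.58, so result = 1
(¬(¬p4 ∨ p1) → (¬p2 → p1)): 0 ≤ 1, so result = 1
(p2 → p1): 0.02 ≤ 0.58, so result = 1
((¬(¬p4 ∨ p1) → (¬p2 → p1)) → (p2 → p1)): 1 ≤ 1, so result = 1
((¬p3 ∨ p4) ∧ ((¬(¬p4 ∨ p1) → (¬p2 → p1)) → (p2 → p1))) = min(0.37, 1) = 0.37

0.37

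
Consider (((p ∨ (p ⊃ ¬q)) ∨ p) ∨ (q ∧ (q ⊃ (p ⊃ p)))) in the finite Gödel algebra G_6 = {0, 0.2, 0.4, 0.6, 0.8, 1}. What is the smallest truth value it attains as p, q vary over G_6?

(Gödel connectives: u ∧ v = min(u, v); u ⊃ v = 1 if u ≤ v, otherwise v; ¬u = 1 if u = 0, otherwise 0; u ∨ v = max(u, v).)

0.20

The minimum is attained at p = 0.2, q = 0.2:
  ¬q: Gödel ¬ of 0.2 = 0 (operand ≠ 0)
  (p ⊃ ¬q): 0.2 > 0, so result = 0
  (p ∨ (p ⊃ ¬q)) = max(0.2, 0) = 0.2
  ((p ∨ (p ⊃ ¬q)) ∨ p) = max(0.2, 0.2) = 0.2
  (p ⊃ p): 0.2 ≤ 0.2, so result = 1
  (q ⊃ (p ⊃ p)): 0.2 ≤ 1, so result = 1
  (q ∧ (q ⊃ (p ⊃ p))) = min(0.2, 1) = 0.2
  (((p ∨ (p ⊃ ¬q)) ∨ p) ∨ (q ∧ (q ⊃ (p ⊃ p)))) = max(0.2, 0.2) = 0.2
Checking all 36 assignments confirms none give a value below 0.20.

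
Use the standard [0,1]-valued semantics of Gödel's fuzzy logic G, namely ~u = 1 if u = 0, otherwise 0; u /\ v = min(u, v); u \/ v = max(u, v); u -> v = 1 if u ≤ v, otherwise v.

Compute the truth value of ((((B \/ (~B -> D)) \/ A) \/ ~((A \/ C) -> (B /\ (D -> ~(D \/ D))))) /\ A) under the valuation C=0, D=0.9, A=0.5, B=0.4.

0.50

~B: Gödel ¬ of 0.4 = 0 (operand ≠ 0)
(~B -> D): 0 ≤ 0.9, so result = 1
(B \/ (~B -> D)) = max(0.4, 1) = 1
((B \/ (~B -> D)) \/ A) = max(1, 0.5) = 1
(A \/ C) = max(0.5, 0) = 0.5
(D \/ D) = max(0.9, 0.9) = 0.9
~(D \/ D): Gödel ¬ of 0.9 = 0 (operand ≠ 0)
(D -> ~(D \/ D)): 0.9 > 0, so result = 0
(B /\ (D -> ~(D \/ D))) = min(0.4, 0) = 0
((A \/ C) -> (B /\ (D -> ~(D \/ D)))): 0.5 > 0, so result = 0
~((A \/ C) -> (B /\ (D -> ~(D \/ D)))): Gödel ¬ of 0 = 1 (operand is 0)
(((B \/ (~B -> D)) \/ A) \/ ~((A \/ C) -> (B /\ (D -> ~(D \/ D))))) = max(1, 1) = 1
((((B \/ (~B -> D)) \/ A) \/ ~((A \/ C) -> (B /\ (D -> ~(D \/ D))))) /\ A) = min(1, 0.5) = 0.5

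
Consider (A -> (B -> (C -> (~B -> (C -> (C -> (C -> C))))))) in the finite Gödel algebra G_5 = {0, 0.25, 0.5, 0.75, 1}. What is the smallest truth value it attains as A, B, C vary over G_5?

Every assignment gives 1. For instance at A = 0, B = 0, C = 0:
  ~B: Gödel ¬ of 0 = 1 (operand is 0)
  (C -> C): 0 ≤ 0, so result = 1
  (C -> (C -> C)): 0 ≤ 1, so result = 1
  (C -> (C -> (C -> C))): 0 ≤ 1, so result = 1
  (~B -> (C -> (C -> (C -> C)))): 1 ≤ 1, so result = 1
  (C -> (~B -> (C -> (C -> (C -> C))))): 0 ≤ 1, so result = 1
  (B -> (C -> (~B -> (C -> (C -> (C -> C)))))): 0 ≤ 1, so result = 1
  (A -> (B -> (C -> (~B -> (C -> (C -> (C -> C))))))): 0 ≤ 1, so result = 1
All 125 assignments give value 1 — the formula is a G_5-tautology.

1.00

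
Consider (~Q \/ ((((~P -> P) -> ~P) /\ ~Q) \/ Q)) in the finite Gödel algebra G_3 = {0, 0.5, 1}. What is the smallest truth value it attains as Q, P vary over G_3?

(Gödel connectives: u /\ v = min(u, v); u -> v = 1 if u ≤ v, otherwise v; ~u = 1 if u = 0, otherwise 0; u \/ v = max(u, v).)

0.50

The minimum is attained at Q = 0.5, P = 0:
  ~Q: Gödel ¬ of 0.5 = 0 (operand ≠ 0)
  ~P: Gödel ¬ of 0 = 1 (operand is 0)
  (~P -> P): 1 > 0, so result = 0
  ~P: Gödel ¬ of 0 = 1 (operand is 0)
  ((~P -> P) -> ~P): 0 ≤ 1, so result = 1
  ~Q: Gödel ¬ of 0.5 = 0 (operand ≠ 0)
  (((~P -> P) -> ~P) /\ ~Q) = min(1, 0) = 0
  ((((~P -> P) -> ~P) /\ ~Q) \/ Q) = max(0, 0.5) = 0.5
  (~Q \/ ((((~P -> P) -> ~P) /\ ~Q) \/ Q)) = max(0, 0.5) = 0.5
Checking all 9 assignments confirms none give a value below 0.50.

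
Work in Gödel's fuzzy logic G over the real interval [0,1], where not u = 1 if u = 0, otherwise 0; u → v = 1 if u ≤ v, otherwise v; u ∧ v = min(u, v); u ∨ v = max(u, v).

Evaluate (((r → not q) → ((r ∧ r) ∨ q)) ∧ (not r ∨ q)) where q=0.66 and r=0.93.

0.66

not q: Gödel ¬ of 0.66 = 0 (operand ≠ 0)
(r → not q): 0.93 > 0, so result = 0
(r ∧ r) = min(0.93, 0.93) = 0.93
((r ∧ r) ∨ q) = max(0.93, 0.66) = 0.93
((r → not q) → ((r ∧ r) ∨ q)): 0 ≤ 0.93, so result = 1
not r: Gödel ¬ of 0.93 = 0 (operand ≠ 0)
(not r ∨ q) = max(0, 0.66) = 0.66
(((r → not q) → ((r ∧ r) ∨ q)) ∧ (not r ∨ q)) = min(1, 0.66) = 0.66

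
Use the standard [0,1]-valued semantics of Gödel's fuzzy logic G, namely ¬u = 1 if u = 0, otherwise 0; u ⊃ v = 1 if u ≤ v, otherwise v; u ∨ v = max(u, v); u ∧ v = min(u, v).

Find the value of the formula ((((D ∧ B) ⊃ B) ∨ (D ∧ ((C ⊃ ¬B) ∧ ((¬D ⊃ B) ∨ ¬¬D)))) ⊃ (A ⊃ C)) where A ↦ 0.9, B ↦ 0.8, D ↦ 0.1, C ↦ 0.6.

(D ∧ B) = min(0.1, 0.8) = 0.1
((D ∧ B) ⊃ B): 0.1 ≤ 0.8, so result = 1
¬B: Gödel ¬ of 0.8 = 0 (operand ≠ 0)
(C ⊃ ¬B): 0.6 > 0, so result = 0
¬D: Gödel ¬ of 0.1 = 0 (operand ≠ 0)
(¬D ⊃ B): 0 ≤ 0.8, so result = 1
¬D: Gödel ¬ of 0.1 = 0 (operand ≠ 0)
¬¬D: Gödel ¬ of 0 = 1 (operand is 0)
((¬D ⊃ B) ∨ ¬¬D) = max(1, 1) = 1
((C ⊃ ¬B) ∧ ((¬D ⊃ B) ∨ ¬¬D)) = min(0, 1) = 0
(D ∧ ((C ⊃ ¬B) ∧ ((¬D ⊃ B) ∨ ¬¬D))) = min(0.1, 0) = 0
(((D ∧ B) ⊃ B) ∨ (D ∧ ((C ⊃ ¬B) ∧ ((¬D ⊃ B) ∨ ¬¬D)))) = max(1, 0) = 1
(A ⊃ C): 0.9 > 0.6, so result = 0.6
((((D ∧ B) ⊃ B) ∨ (D ∧ ((C ⊃ ¬B) ∧ ((¬D ⊃ B) ∨ ¬¬D)))) ⊃ (A ⊃ C)): 1 > 0.6, so result = 0.6

0.60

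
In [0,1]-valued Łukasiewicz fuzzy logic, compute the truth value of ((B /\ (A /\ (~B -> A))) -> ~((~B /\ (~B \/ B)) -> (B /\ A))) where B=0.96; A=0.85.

0.15

~B: Łukasiewicz ¬ gives 1 − 0.96 = 0.04
(~B -> A): min(1, 1 − 0.04 + 0.85) = 1
(A /\ (~B -> A)) = min(0.85, 1) = 0.85
(B /\ (A /\ (~B -> A))) = min(0.96, 0.85) = 0.85
~B: Łukasiewicz ¬ gives 1 − 0.96 = 0.04
~B: Łukasiewicz ¬ gives 1 − 0.96 = 0.04
(~B \/ B) = max(0.04, 0.96) = 0.96
(~B /\ (~B \/ B)) = min(0.04, 0.96) = 0.04
(B /\ A) = min(0.96, 0.85) = 0.85
((~B /\ (~B \/ B)) -> (B /\ A)): min(1, 1 − 0.04 + 0.85) = 1
~((~B /\ (~B \/ B)) -> (B /\ A)): Łukasiewicz ¬ gives 1 − 1 = 0
((B /\ (A /\ (~B -> A))) -> ~((~B /\ (~B \/ B)) -> (B /\ A))): min(1, 1 − 0.85 + 0) = 0.15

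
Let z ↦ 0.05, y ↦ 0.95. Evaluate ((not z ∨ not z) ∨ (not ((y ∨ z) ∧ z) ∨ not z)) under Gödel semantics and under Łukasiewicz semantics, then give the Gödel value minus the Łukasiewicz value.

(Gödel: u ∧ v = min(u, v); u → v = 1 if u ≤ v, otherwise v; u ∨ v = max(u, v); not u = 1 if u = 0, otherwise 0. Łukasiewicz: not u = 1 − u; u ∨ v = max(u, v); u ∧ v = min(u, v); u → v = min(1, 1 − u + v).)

-0.95

Gödel evaluation:
  not z: Gödel ¬ of 0.05 = 0 (operand ≠ 0)
  not z: Gödel ¬ of 0.05 = 0 (operand ≠ 0)
  (not z ∨ not z) = max(0, 0) = 0
  (y ∨ z) = max(0.95, 0.05) = 0.95
  ((y ∨ z) ∧ z) = min(0.95, 0.05) = 0.05
  not ((y ∨ z) ∧ z): Gödel ¬ of 0.05 = 0 (operand ≠ 0)
  not z: Gödel ¬ of 0.05 = 0 (operand ≠ 0)
  (not ((y ∨ z) ∧ z) ∨ not z) = max(0, 0) = 0
  ((not z ∨ not z) ∨ (not ((y ∨ z) ∧ z) ∨ not z)) = max(0, 0) = 0
  Gödel value = 0
Łukasiewicz evaluation:
  not z: Łukasiewicz ¬ gives 1 − 0.05 = 0.95
  not z: Łukasiewicz ¬ gives 1 − 0.05 = 0.95
  (not z ∨ not z) = max(0.95, 0.95) = 0.95
  (y ∨ z) = max(0.95, 0.05) = 0.95
  ((y ∨ z) ∧ z) = min(0.95, 0.05) = 0.05
  not ((y ∨ z) ∧ z): Łukasiewicz ¬ gives 1 − 0.05 = 0.95
  not z: Łukasiewicz ¬ gives 1 − 0.05 = 0.95
  (not ((y ∨ z) ∧ z) ∨ not z) = max(0.95, 0.95) = 0.95
  ((not z ∨ not z) ∨ (not ((y ∨ z) ∧ z) ∨ not z)) = max(0.95, 0.95) = 0.95
  Łukasiewicz value = 0.95
Difference: 0 − 0.95 = -0.95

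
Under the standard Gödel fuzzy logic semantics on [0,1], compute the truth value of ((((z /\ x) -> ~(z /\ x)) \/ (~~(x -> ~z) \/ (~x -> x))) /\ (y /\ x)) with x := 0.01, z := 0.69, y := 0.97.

0.01

(z /\ x) = min(0.69, 0.01) = 0.01
(z /\ x) = min(0.69, 0.01) = 0.01
~(z /\ x): Gödel ¬ of 0.01 = 0 (operand ≠ 0)
((z /\ x) -> ~(z /\ x)): 0.01 > 0, so result = 0
~z: Gödel ¬ of 0.69 = 0 (operand ≠ 0)
(x -> ~z): 0.01 > 0, so result = 0
~(x -> ~z): Gödel ¬ of 0 = 1 (operand is 0)
~~(x -> ~z): Gödel ¬ of 1 = 0 (operand ≠ 0)
~x: Gödel ¬ of 0.01 = 0 (operand ≠ 0)
(~x -> x): 0 ≤ 0.01, so result = 1
(~~(x -> ~z) \/ (~x -> x)) = max(0, 1) = 1
(((z /\ x) -> ~(z /\ x)) \/ (~~(x -> ~z) \/ (~x -> x))) = max(0, 1) = 1
(y /\ x) = min(0.97, 0.01) = 0.01
((((z /\ x) -> ~(z /\ x)) \/ (~~(x -> ~z) \/ (~x -> x))) /\ (y /\ x)) = min(1, 0.01) = 0.01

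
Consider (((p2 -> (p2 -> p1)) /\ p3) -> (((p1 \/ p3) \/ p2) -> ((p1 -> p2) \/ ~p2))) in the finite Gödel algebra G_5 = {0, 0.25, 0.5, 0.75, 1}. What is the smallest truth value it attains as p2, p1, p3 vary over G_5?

The minimum is attained at p2 = 0.25, p1 = 0.5, p3 = 0.5:
  (p2 -> p1): 0.25 ≤ 0.5, so result = 1
  (p2 -> (p2 -> p1)): 0.25 ≤ 1, so result = 1
  ((p2 -> (p2 -> p1)) /\ p3) = min(1, 0.5) = 0.5
  (p1 \/ p3) = max(0.5, 0.5) = 0.5
  ((p1 \/ p3) \/ p2) = max(0.5, 0.25) = 0.5
  (p1 -> p2): 0.5 > 0.25, so result = 0.25
  ~p2: Gödel ¬ of 0.25 = 0 (operand ≠ 0)
  ((p1 -> p2) \/ ~p2) = max(0.25, 0) = 0.25
  (((p1 \/ p3) \/ p2) -> ((p1 -> p2) \/ ~p2)): 0.5 > 0.25, so result = 0.25
  (((p2 -> (p2 -> p1)) /\ p3) -> (((p1 \/ p3) \/ p2) -> ((p1 -> p2) \/ ~p2))): 0.5 > 0.25, so result = 0.25
Checking all 125 assignments confirms none give a value below 0.25.

0.25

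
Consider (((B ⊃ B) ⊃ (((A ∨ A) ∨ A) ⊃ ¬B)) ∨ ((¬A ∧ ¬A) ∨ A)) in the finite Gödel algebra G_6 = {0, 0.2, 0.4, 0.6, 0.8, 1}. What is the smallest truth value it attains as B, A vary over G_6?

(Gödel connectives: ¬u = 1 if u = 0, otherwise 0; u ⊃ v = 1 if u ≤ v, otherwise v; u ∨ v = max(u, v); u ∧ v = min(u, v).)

The minimum is attained at B = 0.2, A = 0.2:
  (B ⊃ B): 0.2 ≤ 0.2, so result = 1
  (A ∨ A) = max(0.2, 0.2) = 0.2
  ((A ∨ A) ∨ A) = max(0.2, 0.2) = 0.2
  ¬B: Gödel ¬ of 0.2 = 0 (operand ≠ 0)
  (((A ∨ A) ∨ A) ⊃ ¬B): 0.2 > 0, so result = 0
  ((B ⊃ B) ⊃ (((A ∨ A) ∨ A) ⊃ ¬B)): 1 > 0, so result = 0
  ¬A: Gödel ¬ of 0.2 = 0 (operand ≠ 0)
  ¬A: Gödel ¬ of 0.2 = 0 (operand ≠ 0)
  (¬A ∧ ¬A) = min(0, 0) = 0
  ((¬A ∧ ¬A) ∨ A) = max(0, 0.2) = 0.2
  (((B ⊃ B) ⊃ (((A ∨ A) ∨ A) ⊃ ¬B)) ∨ ((¬A ∧ ¬A) ∨ A)) = max(0, 0.2) = 0.2
Checking all 36 assignments confirms none give a value below 0.20.

0.20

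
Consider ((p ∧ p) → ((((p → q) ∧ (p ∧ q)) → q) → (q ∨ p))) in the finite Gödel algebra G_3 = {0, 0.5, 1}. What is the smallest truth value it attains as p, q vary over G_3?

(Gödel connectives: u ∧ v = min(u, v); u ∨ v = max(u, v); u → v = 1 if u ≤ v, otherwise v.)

Every assignment gives 1. For instance at p = 0, q = 0:
  (p ∧ p) = min(0, 0) = 0
  (p → q): 0 ≤ 0, so result = 1
  (p ∧ q) = min(0, 0) = 0
  ((p → q) ∧ (p ∧ q)) = min(1, 0) = 0
  (((p → q) ∧ (p ∧ q)) → q): 0 ≤ 0, so result = 1
  (q ∨ p) = max(0, 0) = 0
  ((((p → q) ∧ (p ∧ q)) → q) → (q ∨ p)): 1 > 0, so result = 0
  ((p ∧ p) → ((((p → q) ∧ (p ∧ q)) → q) → (q ∨ p))): 0 ≤ 0, so result = 1
All 9 assignments give value 1 — the formula is a G_3-tautology.

1.00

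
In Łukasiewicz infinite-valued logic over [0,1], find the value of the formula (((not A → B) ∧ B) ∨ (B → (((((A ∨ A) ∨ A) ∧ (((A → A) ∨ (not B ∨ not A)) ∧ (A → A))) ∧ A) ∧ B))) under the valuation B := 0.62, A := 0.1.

not A: Łukasiewicz ¬ gives 1 − 0.1 = 0.9
(not A → B): min(1, 1 − 0.9 + 0.62) = 0.72
((not A → B) ∧ B) = min(0.72, 0.62) = 0.62
(A ∨ A) = max(0.1, 0.1) = 0.1
((A ∨ A) ∨ A) = max(0.1, 0.1) = 0.1
(A → A): min(1, 1 − 0.1 + 0.1) = 1
not B: Łukasiewicz ¬ gives 1 − 0.62 = 0.38
not A: Łukasiewicz ¬ gives 1 − 0.1 = 0.9
(not B ∨ not A) = max(0.38, 0.9) = 0.9
((A → A) ∨ (not B ∨ not A)) = max(1, 0.9) = 1
(A → A): min(1, 1 − 0.1 + 0.1) = 1
(((A → A) ∨ (not B ∨ not A)) ∧ (A → A)) = min(1, 1) = 1
(((A ∨ A) ∨ A) ∧ (((A → A) ∨ (not B ∨ not A)) ∧ (A → A))) = min(0.1, 1) = 0.1
((((A ∨ A) ∨ A) ∧ (((A → A) ∨ (not B ∨ not A)) ∧ (A → A))) ∧ A) = min(0.1, 0.1) = 0.1
(((((A ∨ A) ∨ A) ∧ (((A → A) ∨ (not B ∨ not A)) ∧ (A → A))) ∧ A) ∧ B) = min(0.1, 0.62) = 0.1
(B → (((((A ∨ A) ∨ A) ∧ (((A → A) ∨ (not B ∨ not A)) ∧ (A → A))) ∧ A) ∧ B)): min(1, 1 − 0.62 + 0.1) = 0.48
(((not A → B) ∧ B) ∨ (B → (((((A ∨ A) ∨ A) ∧ (((A → A) ∨ (not B ∨ not A)) ∧ (A → A))) ∧ A) ∧ B))) = max(0.62, 0.48) = 0.62

0.62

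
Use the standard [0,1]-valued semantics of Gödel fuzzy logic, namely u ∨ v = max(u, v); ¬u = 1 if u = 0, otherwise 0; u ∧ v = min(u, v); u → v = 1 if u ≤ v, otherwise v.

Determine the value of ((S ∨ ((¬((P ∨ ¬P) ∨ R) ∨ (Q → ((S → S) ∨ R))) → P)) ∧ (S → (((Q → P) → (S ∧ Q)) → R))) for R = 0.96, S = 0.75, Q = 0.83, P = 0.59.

0.75

¬P: Gödel ¬ of 0.59 = 0 (operand ≠ 0)
(P ∨ ¬P) = max(0.59, 0) = 0.59
((P ∨ ¬P) ∨ R) = max(0.59, 0.96) = 0.96
¬((P ∨ ¬P) ∨ R): Gödel ¬ of 0.96 = 0 (operand ≠ 0)
(S → S): 0.75 ≤ 0.75, so result = 1
((S → S) ∨ R) = max(1, 0.96) = 1
(Q → ((S → S) ∨ R)): 0.83 ≤ 1, so result = 1
(¬((P ∨ ¬P) ∨ R) ∨ (Q → ((S → S) ∨ R))) = max(0, 1) = 1
((¬((P ∨ ¬P) ∨ R) ∨ (Q → ((S → S) ∨ R))) → P): 1 > 0.59, so result = 0.59
(S ∨ ((¬((P ∨ ¬P) ∨ R) ∨ (Q → ((S → S) ∨ R))) → P)) = max(0.75, 0.59) = 0.75
(Q → P): 0.83 > 0.59, so result = 0.59
(S ∧ Q) = min(0.75, 0.83) = 0.75
((Q → P) → (S ∧ Q)): 0.59 ≤ 0.75, so result = 1
(((Q → P) → (S ∧ Q)) → R): 1 > 0.96, so result = 0.96
(S → (((Q → P) → (S ∧ Q)) → R)): 0.75 ≤ 0.96, so result = 1
((S ∨ ((¬((P ∨ ¬P) ∨ R) ∨ (Q → ((S → S) ∨ R))) → P)) ∧ (S → (((Q → P) → (S ∧ Q)) → R))) = min(0.75, 1) = 0.75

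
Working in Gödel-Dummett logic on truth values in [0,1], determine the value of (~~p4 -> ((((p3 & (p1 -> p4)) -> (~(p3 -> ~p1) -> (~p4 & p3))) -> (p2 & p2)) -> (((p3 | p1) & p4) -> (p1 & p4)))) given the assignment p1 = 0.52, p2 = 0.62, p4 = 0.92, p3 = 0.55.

0.52

~p4: Gödel ¬ of 0.92 = 0 (operand ≠ 0)
~~p4: Gödel ¬ of 0 = 1 (operand is 0)
(p1 -> p4): 0.52 ≤ 0.92, so result = 1
(p3 & (p1 -> p4)) = min(0.55, 1) = 0.55
~p1: Gödel ¬ of 0.52 = 0 (operand ≠ 0)
(p3 -> ~p1): 0.55 > 0, so result = 0
~(p3 -> ~p1): Gödel ¬ of 0 = 1 (operand is 0)
~p4: Gödel ¬ of 0.92 = 0 (operand ≠ 0)
(~p4 & p3) = min(0, 0.55) = 0
(~(p3 -> ~p1) -> (~p4 & p3)): 1 > 0, so result = 0
((p3 & (p1 -> p4)) -> (~(p3 -> ~p1) -> (~p4 & p3))): 0.55 > 0, so result = 0
(p2 & p2) = min(0.62, 0.62) = 0.62
(((p3 & (p1 -> p4)) -> (~(p3 -> ~p1) -> (~p4 & p3))) -> (p2 & p2)): 0 ≤ 0.62, so result = 1
(p3 | p1) = max(0.55, 0.52) = 0.55
((p3 | p1) & p4) = min(0.55, 0.92) = 0.55
(p1 & p4) = min(0.52, 0.92) = 0.52
(((p3 | p1) & p4) -> (p1 & p4)): 0.55 > 0.52, so result = 0.52
((((p3 & (p1 -> p4)) -> (~(p3 -> ~p1) -> (~p4 & p3))) -> (p2 & p2)) -> (((p3 | p1) & p4) -> (p1 & p4))): 1 > 0.52, so result = 0.52
(~~p4 -> ((((p3 & (p1 -> p4)) -> (~(p3 -> ~p1) -> (~p4 & p3))) -> (p2 & p2)) -> (((p3 | p1) & p4) -> (p1 & p4)))): 1 > 0.52, so result = 0.52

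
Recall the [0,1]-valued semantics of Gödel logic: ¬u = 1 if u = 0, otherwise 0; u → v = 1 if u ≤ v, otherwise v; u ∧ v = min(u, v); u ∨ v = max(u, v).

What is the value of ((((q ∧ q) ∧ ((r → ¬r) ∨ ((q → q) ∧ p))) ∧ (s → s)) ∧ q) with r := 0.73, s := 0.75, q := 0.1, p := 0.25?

0.10

(q ∧ q) = min(0.1, 0.1) = 0.1
¬r: Gödel ¬ of 0.73 = 0 (operand ≠ 0)
(r → ¬r): 0.73 > 0, so result = 0
(q → q): 0.1 ≤ 0.1, so result = 1
((q → q) ∧ p) = min(1, 0.25) = 0.25
((r → ¬r) ∨ ((q → q) ∧ p)) = max(0, 0.25) = 0.25
((q ∧ q) ∧ ((r → ¬r) ∨ ((q → q) ∧ p))) = min(0.1, 0.25) = 0.1
(s → s): 0.75 ≤ 0.75, so result = 1
(((q ∧ q) ∧ ((r → ¬r) ∨ ((q → q) ∧ p))) ∧ (s → s)) = min(0.1, 1) = 0.1
((((q ∧ q) ∧ ((r → ¬r) ∨ ((q → q) ∧ p))) ∧ (s → s)) ∧ q) = min(0.1, 0.1) = 0.1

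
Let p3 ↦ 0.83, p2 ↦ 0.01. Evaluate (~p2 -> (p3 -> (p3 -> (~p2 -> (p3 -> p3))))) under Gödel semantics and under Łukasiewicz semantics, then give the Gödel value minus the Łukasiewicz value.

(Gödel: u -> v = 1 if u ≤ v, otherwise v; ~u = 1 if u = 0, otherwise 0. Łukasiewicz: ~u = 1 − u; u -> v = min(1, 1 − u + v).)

0.00

Gödel evaluation:
  ~p2: Gödel ¬ of 0.01 = 0 (operand ≠ 0)
  ~p2: Gödel ¬ of 0.01 = 0 (operand ≠ 0)
  (p3 -> p3): 0.83 ≤ 0.83, so result = 1
  (~p2 -> (p3 -> p3)): 0 ≤ 1, so result = 1
  (p3 -> (~p2 -> (p3 -> p3))): 0.83 ≤ 1, so result = 1
  (p3 -> (p3 -> (~p2 -> (p3 -> p3)))): 0.83 ≤ 1, so result = 1
  (~p2 -> (p3 -> (p3 -> (~p2 -> (p3 -> p3))))): 0 ≤ 1, so result = 1
  Gödel value = 1
Łukasiewicz evaluation:
  ~p2: Łukasiewicz ¬ gives 1 − 0.01 = 0.99
  ~p2: Łukasiewicz ¬ gives 1 − 0.01 = 0.99
  (p3 -> p3): min(1, 1 − 0.83 + 0.83) = 1
  (~p2 -> (p3 -> p3)): min(1, 1 − 0.99 + 1) = 1
  (p3 -> (~p2 -> (p3 -> p3))): min(1, 1 − 0.83 + 1) = 1
  (p3 -> (p3 -> (~p2 -> (p3 -> p3)))): min(1, 1 − 0.83 + 1) = 1
  (~p2 -> (p3 -> (p3 -> (~p2 -> (p3 -> p3))))): min(1, 1 − 0.99 + 1) = 1
  Łukasiewicz value = 1
Difference: 1 − 1 = 0.00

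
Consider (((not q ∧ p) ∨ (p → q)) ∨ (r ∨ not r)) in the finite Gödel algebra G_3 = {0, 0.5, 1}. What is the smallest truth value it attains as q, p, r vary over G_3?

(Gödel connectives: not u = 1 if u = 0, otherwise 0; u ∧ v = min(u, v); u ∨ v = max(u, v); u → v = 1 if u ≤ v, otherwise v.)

0.50

The minimum is attained at q = 0, p = 0.5, r = 0.5:
  not q: Gödel ¬ of 0 = 1 (operand is 0)
  (not q ∧ p) = min(1, 0.5) = 0.5
  (p → q): 0.5 > 0, so result = 0
  ((not q ∧ p) ∨ (p → q)) = max(0.5, 0) = 0.5
  not r: Gödel ¬ of 0.5 = 0 (operand ≠ 0)
  (r ∨ not r) = max(0.5, 0) = 0.5
  (((not q ∧ p) ∨ (p → q)) ∨ (r ∨ not r)) = max(0.5, 0.5) = 0.5
Checking all 27 assignments confirms none give a value below 0.50.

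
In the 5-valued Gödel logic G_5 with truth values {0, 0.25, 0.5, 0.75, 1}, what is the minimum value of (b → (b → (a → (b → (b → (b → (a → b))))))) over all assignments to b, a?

Every assignment gives 1. For instance at b = 0, a = 0:
  (a → b): 0 ≤ 0, so result = 1
  (b → (a → b)): 0 ≤ 1, so result = 1
  (b → (b → (a → b))): 0 ≤ 1, so result = 1
  (b → (b → (b → (a → b)))): 0 ≤ 1, so result = 1
  (a → (b → (b → (b → (a → b))))): 0 ≤ 1, so result = 1
  (b → (a → (b → (b → (b → (a → b)))))): 0 ≤ 1, so result = 1
  (b → (b → (a → (b → (b → (b → (a → b))))))): 0 ≤ 1, so result = 1
All 25 assignments give value 1 — the formula is a G_5-tautology.

1.00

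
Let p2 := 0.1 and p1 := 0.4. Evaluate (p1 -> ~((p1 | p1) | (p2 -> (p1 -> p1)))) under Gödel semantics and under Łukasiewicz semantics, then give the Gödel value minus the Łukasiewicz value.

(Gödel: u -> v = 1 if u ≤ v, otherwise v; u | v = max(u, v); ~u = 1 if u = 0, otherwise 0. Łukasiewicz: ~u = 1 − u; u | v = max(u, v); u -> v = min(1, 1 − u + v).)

-0.60

Gödel evaluation:
  (p1 | p1) = max(0.4, 0.4) = 0.4
  (p1 -> p1): 0.4 ≤ 0.4, so result = 1
  (p2 -> (p1 -> p1)): 0.1 ≤ 1, so result = 1
  ((p1 | p1) | (p2 -> (p1 -> p1))) = max(0.4, 1) = 1
  ~((p1 | p1) | (p2 -> (p1 -> p1))): Gödel ¬ of 1 = 0 (operand ≠ 0)
  (p1 -> ~((p1 | p1) | (p2 -> (p1 -> p1)))): 0.4 > 0, so result = 0
  Gödel value = 0
Łukasiewicz evaluation:
  (p1 | p1) = max(0.4, 0.4) = 0.4
  (p1 -> p1): min(1, 1 − 0.4 + 0.4) = 1
  (p2 -> (p1 -> p1)): min(1, 1 − 0.1 + 1) = 1
  ((p1 | p1) | (p2 -> (p1 -> p1))) = max(0.4, 1) = 1
  ~((p1 | p1) | (p2 -> (p1 -> p1))): Łukasiewicz ¬ gives 1 − 1 = 0
  (p1 -> ~((p1 | p1) | (p2 -> (p1 -> p1)))): min(1, 1 − 0.4 + 0) = 0.6
  Łukasiewicz value = 0.6
Difference: 0 − 0.6 = -0.60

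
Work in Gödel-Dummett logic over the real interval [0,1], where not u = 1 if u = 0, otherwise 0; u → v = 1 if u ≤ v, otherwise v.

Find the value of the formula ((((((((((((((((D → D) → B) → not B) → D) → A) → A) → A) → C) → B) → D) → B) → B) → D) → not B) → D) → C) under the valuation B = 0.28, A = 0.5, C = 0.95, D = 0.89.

(D → D): 0.89 ≤ 0.89, so result = 1
((D → D) → B): 1 > 0.28, so result = 0.28
not B: Gödel ¬ of 0.28 = 0 (operand ≠ 0)
(((D → D) → B) → not B): 0.28 > 0, so result = 0
((((D → D) → B) → not B) → D): 0 ≤ 0.89, so result = 1
(((((D → D) → B) → not B) → D) → A): 1 > 0.5, so result = 0.5
((((((D → D) → B) → not B) → D) → A) → A): 0.5 ≤ 0.5, so result = 1
(((((((D → D) → B) → not B) → D) → A) → A) → A): 1 > 0.5, so result = 0.5
((((((((D → D) → B) → not B) → D) → A) → A) → A) → C): 0.5 ≤ 0.95, so result = 1
(((((((((D → D) → B) → not B) → D) → A) → A) → A) → C) → B): 1 > 0.28, so result = 0.28
((((((((((D → D) → B) → not B) → D) → A) → A) → A) → C) → B) → D): 0.28 ≤ 0.89, so result = 1
(((((((((((D → D) → B) → not B) → D) → A) → A) → A) → C) → B) → D) → B): 1 > 0.28, so result = 0.28
((((((((((((D → D) → B) → not B) → D) → A) → A) → A) → C) → B) → D) → B) → B): 0.28 ≤ 0.28, so result = 1
(((((((((((((D → D) → B) → not B) → D) → A) → A) → A) → C) → B) → D) → B) → B) → D): 1 > 0.89, so result = 0.89
not B: Gödel ¬ of 0.28 = 0 (operand ≠ 0)
((((((((((((((D → D) → B) → not B) → D) → A) → A) → A) → C) → B) → D) → B) → B) → D) → not B): 0.89 > 0, so result = 0
(((((((((((((((D → D) → B) → not B) → D) → A) → A) → A) → C) → B) → D) → B) → B) → D) → not B) → D): 0 ≤ 0.89, so result = 1
((((((((((((((((D → D) → B) → not B) → D) → A) → A) → A) → C) → B) → D) → B) → B) → D) → not B) → D) → C): 1 > 0.95, so result = 0.95

0.95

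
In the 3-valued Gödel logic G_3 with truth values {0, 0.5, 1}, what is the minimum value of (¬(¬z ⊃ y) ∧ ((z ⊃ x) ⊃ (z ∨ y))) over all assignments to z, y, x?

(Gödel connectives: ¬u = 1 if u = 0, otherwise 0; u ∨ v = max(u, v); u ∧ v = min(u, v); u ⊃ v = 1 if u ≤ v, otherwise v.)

0.00

The minimum is attained at z = 0, y = 0, x = 0:
  ¬z: Gödel ¬ of 0 = 1 (operand is 0)
  (¬z ⊃ y): 1 > 0, so result = 0
  ¬(¬z ⊃ y): Gödel ¬ of 0 = 1 (operand is 0)
  (z ⊃ x): 0 ≤ 0, so result = 1
  (z ∨ y) = max(0, 0) = 0
  ((z ⊃ x) ⊃ (z ∨ y)): 1 > 0, so result = 0
  (¬(¬z ⊃ y) ∧ ((z ⊃ x) ⊃ (z ∨ y))) = min(1, 0) = 0
Checking all 27 assignments confirms none give a value below 0.00.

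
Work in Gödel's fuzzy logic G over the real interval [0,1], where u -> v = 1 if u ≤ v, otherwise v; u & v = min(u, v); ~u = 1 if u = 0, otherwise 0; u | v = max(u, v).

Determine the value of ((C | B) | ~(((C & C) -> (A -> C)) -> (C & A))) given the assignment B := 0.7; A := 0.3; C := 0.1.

0.70

(C | B) = max(0.1, 0.7) = 0.7
(C & C) = min(0.1, 0.1) = 0.1
(A -> C): 0.3 > 0.1, so result = 0.1
((C & C) -> (A -> C)): 0.1 ≤ 0.1, so result = 1
(C & A) = min(0.1, 0.3) = 0.1
(((C & C) -> (A -> C)) -> (C & A)): 1 > 0.1, so result = 0.1
~(((C & C) -> (A -> C)) -> (C & A)): Gödel ¬ of 0.1 = 0 (operand ≠ 0)
((C | B) | ~(((C & C) -> (A -> C)) -> (C & A))) = max(0.7, 0) = 0.7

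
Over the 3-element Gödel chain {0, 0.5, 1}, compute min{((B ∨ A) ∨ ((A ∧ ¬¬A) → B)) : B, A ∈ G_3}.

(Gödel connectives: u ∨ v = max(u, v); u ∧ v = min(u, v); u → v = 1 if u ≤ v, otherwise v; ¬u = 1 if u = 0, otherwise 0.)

0.50

The minimum is attained at B = 0, A = 0.5:
  (B ∨ A) = max(0, 0.5) = 0.5
  ¬A: Gödel ¬ of 0.5 = 0 (operand ≠ 0)
  ¬¬A: Gödel ¬ of 0 = 1 (operand is 0)
  (A ∧ ¬¬A) = min(0.5, 1) = 0.5
  ((A ∧ ¬¬A) → B): 0.5 > 0, so result = 0
  ((B ∨ A) ∨ ((A ∧ ¬¬A) → B)) = max(0.5, 0) = 0.5
Checking all 9 assignments confirms none give a value below 0.50.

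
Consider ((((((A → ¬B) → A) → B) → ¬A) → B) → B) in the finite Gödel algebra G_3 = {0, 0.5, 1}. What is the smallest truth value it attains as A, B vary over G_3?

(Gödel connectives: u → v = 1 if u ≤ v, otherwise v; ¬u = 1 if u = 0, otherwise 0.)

0.50

The minimum is attained at A = 0.5, B = 0.5:
  ¬B: Gödel ¬ of 0.5 = 0 (operand ≠ 0)
  (A → ¬B): 0.5 > 0, so result = 0
  ((A → ¬B) → A): 0 ≤ 0.5, so result = 1
  (((A → ¬B) → A) → B): 1 > 0.5, so result = 0.5
  ¬A: Gödel ¬ of 0.5 = 0 (operand ≠ 0)
  ((((A → ¬B) → A) → B) → ¬A): 0.5 > 0, so result = 0
  (((((A → ¬B) → A) → B) → ¬A) → B): 0 ≤ 0.5, so result = 1
  ((((((A → ¬B) → A) → B) → ¬A) → B) → B): 1 > 0.5, so result = 0.5
Checking all 9 assignments confirms none give a value below 0.50.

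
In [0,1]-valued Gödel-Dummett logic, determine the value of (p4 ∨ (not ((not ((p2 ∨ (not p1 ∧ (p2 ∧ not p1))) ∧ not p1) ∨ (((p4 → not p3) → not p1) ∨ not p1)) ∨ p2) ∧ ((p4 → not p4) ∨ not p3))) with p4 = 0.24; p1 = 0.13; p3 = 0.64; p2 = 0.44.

0.24

not p1: Gödel ¬ of 0.13 = 0 (operand ≠ 0)
not p1: Gödel ¬ of 0.13 = 0 (operand ≠ 0)
(p2 ∧ not p1) = min(0.44, 0) = 0
(not p1 ∧ (p2 ∧ not p1)) = min(0, 0) = 0
(p2 ∨ (not p1 ∧ (p2 ∧ not p1))) = max(0.44, 0) = 0.44
not p1: Gödel ¬ of 0.13 = 0 (operand ≠ 0)
((p2 ∨ (not p1 ∧ (p2 ∧ not p1))) ∧ not p1) = min(0.44, 0) = 0
not ((p2 ∨ (not p1 ∧ (p2 ∧ not p1))) ∧ not p1): Gödel ¬ of 0 = 1 (operand is 0)
not p3: Gödel ¬ of 0.64 = 0 (operand ≠ 0)
(p4 → not p3): 0.24 > 0, so result = 0
not p1: Gödel ¬ of 0.13 = 0 (operand ≠ 0)
((p4 → not p3) → not p1): 0 ≤ 0, so result = 1
not p1: Gödel ¬ of 0.13 = 0 (operand ≠ 0)
(((p4 → not p3) → not p1) ∨ not p1) = max(1, 0) = 1
(not ((p2 ∨ (not p1 ∧ (p2 ∧ not p1))) ∧ not p1) ∨ (((p4 → not p3) → not p1) ∨ not p1)) = max(1, 1) = 1
((not ((p2 ∨ (not p1 ∧ (p2 ∧ not p1))) ∧ not p1) ∨ (((p4 → not p3) → not p1) ∨ not p1)) ∨ p2) = max(1, 0.44) = 1
not ((not ((p2 ∨ (not p1 ∧ (p2 ∧ not p1))) ∧ not p1) ∨ (((p4 → not p3) → not p1) ∨ not p1)) ∨ p2): Gödel ¬ of 1 = 0 (operand ≠ 0)
not p4: Gödel ¬ of 0.24 = 0 (operand ≠ 0)
(p4 → not p4): 0.24 > 0, so result = 0
not p3: Gödel ¬ of 0.64 = 0 (operand ≠ 0)
((p4 → not p4) ∨ not p3) = max(0, 0) = 0
(not ((not ((p2 ∨ (not p1 ∧ (p2 ∧ not p1))) ∧ not p1) ∨ (((p4 → not p3) → not p1) ∨ not p1)) ∨ p2) ∧ ((p4 → not p4) ∨ not p3)) = min(0, 0) = 0
(p4 ∨ (not ((not ((p2 ∨ (not p1 ∧ (p2 ∧ not p1))) ∧ not p1) ∨ (((p4 → not p3) → not p1) ∨ not p1)) ∨ p2) ∧ ((p4 → not p4) ∨ not p3))) = max(0.24, 0) = 0.24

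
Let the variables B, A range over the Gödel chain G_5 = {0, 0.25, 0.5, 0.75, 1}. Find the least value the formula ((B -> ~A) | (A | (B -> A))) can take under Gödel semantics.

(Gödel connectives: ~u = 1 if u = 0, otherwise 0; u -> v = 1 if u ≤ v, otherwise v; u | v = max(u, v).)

The minimum is attained at B = 0.5, A = 0.25:
  ~A: Gödel ¬ of 0.25 = 0 (operand ≠ 0)
  (B -> ~A): 0.5 > 0, so result = 0
  (B -> A): 0.5 > 0.25, so result = 0.25
  (A | (B -> A)) = max(0.25, 0.25) = 0.25
  ((B -> ~A) | (A | (B -> A))) = max(0, 0.25) = 0.25
Checking all 25 assignments confirms none give a value below 0.25.

0.25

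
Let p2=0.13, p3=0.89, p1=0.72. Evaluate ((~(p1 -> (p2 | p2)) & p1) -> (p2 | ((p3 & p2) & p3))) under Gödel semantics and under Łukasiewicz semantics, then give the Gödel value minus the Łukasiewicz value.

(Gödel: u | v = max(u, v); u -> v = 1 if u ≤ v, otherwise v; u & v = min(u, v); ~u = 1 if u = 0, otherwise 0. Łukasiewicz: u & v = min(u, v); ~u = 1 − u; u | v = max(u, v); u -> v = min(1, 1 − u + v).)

0.46

Gödel evaluation:
  (p2 | p2) = max(0.13, 0.13) = 0.13
  (p1 -> (p2 | p2)): 0.72 > 0.13, so result = 0.13
  ~(p1 -> (p2 | p2)): Gödel ¬ of 0.13 = 0 (operand ≠ 0)
  (~(p1 -> (p2 | p2)) & p1) = min(0, 0.72) = 0
  (p3 & p2) = min(0.89, 0.13) = 0.13
  ((p3 & p2) & p3) = min(0.13, 0.89) = 0.13
  (p2 | ((p3 & p2) & p3)) = max(0.13, 0.13) = 0.13
  ((~(p1 -> (p2 | p2)) & p1) -> (p2 | ((p3 & p2) & p3))): 0 ≤ 0.13, so result = 1
  Gödel value = 1
Łukasiewicz evaluation:
  (p2 | p2) = max(0.13, 0.13) = 0.13
  (p1 -> (p2 | p2)): min(1, 1 − 0.72 + 0.13) = 0.41
  ~(p1 -> (p2 | p2)): Łukasiewicz ¬ gives 1 − 0.41 = 0.59
  (~(p1 -> (p2 | p2)) & p1) = min(0.59, 0.72) = 0.59
  (p3 & p2) = min(0.89, 0.13) = 0.13
  ((p3 & p2) & p3) = min(0.13, 0.89) = 0.13
  (p2 | ((p3 & p2) & p3)) = max(0.13, 0.13) = 0.13
  ((~(p1 -> (p2 | p2)) & p1) -> (p2 | ((p3 & p2) & p3))): min(1, 1 − 0.59 + 0.13) = 0.54
  Łukasiewicz value = 0.54
Difference: 1 − 0.54 = 0.46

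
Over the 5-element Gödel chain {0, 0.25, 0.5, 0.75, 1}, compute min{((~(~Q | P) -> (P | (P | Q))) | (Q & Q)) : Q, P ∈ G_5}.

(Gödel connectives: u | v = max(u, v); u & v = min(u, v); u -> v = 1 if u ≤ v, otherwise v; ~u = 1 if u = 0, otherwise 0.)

0.25

The minimum is attained at Q = 0.25, P = 0:
  ~Q: Gödel ¬ of 0.25 = 0 (operand ≠ 0)
  (~Q | P) = max(0, 0) = 0
  ~(~Q | P): Gödel ¬ of 0 = 1 (operand is 0)
  (P | Q) = max(0, 0.25) = 0.25
  (P | (P | Q)) = max(0, 0.25) = 0.25
  (~(~Q | P) -> (P | (P | Q))): 1 > 0.25, so result = 0.25
  (Q & Q) = min(0.25, 0.25) = 0.25
  ((~(~Q | P) -> (P | (P | Q))) | (Q & Q)) = max(0.25, 0.25) = 0.25
Checking all 25 assignments confirms none give a value below 0.25.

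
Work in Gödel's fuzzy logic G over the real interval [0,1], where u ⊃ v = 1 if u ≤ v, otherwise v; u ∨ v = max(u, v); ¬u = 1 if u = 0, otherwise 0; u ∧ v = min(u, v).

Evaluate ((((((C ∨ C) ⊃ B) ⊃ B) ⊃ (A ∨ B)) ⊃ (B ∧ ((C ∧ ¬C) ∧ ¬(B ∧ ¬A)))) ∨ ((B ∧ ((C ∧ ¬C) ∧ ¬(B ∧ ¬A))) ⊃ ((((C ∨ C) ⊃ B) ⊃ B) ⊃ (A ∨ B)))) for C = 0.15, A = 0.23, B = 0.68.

1.00

(C ∨ C) = max(0.15, 0.15) = 0.15
((C ∨ C) ⊃ B): 0.15 ≤ 0.68, so result = 1
(((C ∨ C) ⊃ B) ⊃ B): 1 > 0.68, so result = 0.68
(A ∨ B) = max(0.23, 0.68) = 0.68
((((C ∨ C) ⊃ B) ⊃ B) ⊃ (A ∨ B)): 0.68 ≤ 0.68, so result = 1
¬C: Gödel ¬ of 0.15 = 0 (operand ≠ 0)
(C ∧ ¬C) = min(0.15, 0) = 0
¬A: Gödel ¬ of 0.23 = 0 (operand ≠ 0)
(B ∧ ¬A) = min(0.68, 0) = 0
¬(B ∧ ¬A): Gödel ¬ of 0 = 1 (operand is 0)
((C ∧ ¬C) ∧ ¬(B ∧ ¬A)) = min(0, 1) = 0
(B ∧ ((C ∧ ¬C) ∧ ¬(B ∧ ¬A))) = min(0.68, 0) = 0
(((((C ∨ C) ⊃ B) ⊃ B) ⊃ (A ∨ B)) ⊃ (B ∧ ((C ∧ ¬C) ∧ ¬(B ∧ ¬A)))): 1 > 0, so result = 0
¬C: Gödel ¬ of 0.15 = 0 (operand ≠ 0)
(C ∧ ¬C) = min(0.15, 0) = 0
¬A: Gödel ¬ of 0.23 = 0 (operand ≠ 0)
(B ∧ ¬A) = min(0.68, 0) = 0
¬(B ∧ ¬A): Gödel ¬ of 0 = 1 (operand is 0)
((C ∧ ¬C) ∧ ¬(B ∧ ¬A)) = min(0, 1) = 0
(B ∧ ((C ∧ ¬C) ∧ ¬(B ∧ ¬A))) = min(0.68, 0) = 0
(C ∨ C) = max(0.15, 0.15) = 0.15
((C ∨ C) ⊃ B): 0.15 ≤ 0.68, so result = 1
(((C ∨ C) ⊃ B) ⊃ B): 1 > 0.68, so result = 0.68
(A ∨ B) = max(0.23, 0.68) = 0.68
((((C ∨ C) ⊃ B) ⊃ B) ⊃ (A ∨ B)): 0.68 ≤ 0.68, so result = 1
((B ∧ ((C ∧ ¬C) ∧ ¬(B ∧ ¬A))) ⊃ ((((C ∨ C) ⊃ B) ⊃ B) ⊃ (A ∨ B))): 0 ≤ 1, so result = 1
((((((C ∨ C) ⊃ B) ⊃ B) ⊃ (A ∨ B)) ⊃ (B ∧ ((C ∧ ¬C) ∧ ¬(B ∧ ¬A)))) ∨ ((B ∧ ((C ∧ ¬C) ∧ ¬(B ∧ ¬A))) ⊃ ((((C ∨ C) ⊃ B) ⊃ B) ⊃ (A ∨ B)))) = max(0, 1) = 1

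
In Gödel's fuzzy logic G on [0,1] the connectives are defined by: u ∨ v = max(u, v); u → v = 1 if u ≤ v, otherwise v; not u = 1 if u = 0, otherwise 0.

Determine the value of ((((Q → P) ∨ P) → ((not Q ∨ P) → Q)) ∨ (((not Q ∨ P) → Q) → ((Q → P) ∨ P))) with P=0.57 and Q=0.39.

(Q → P): 0.39 ≤ 0.57, so result = 1
((Q → P) ∨ P) = max(1, 0.57) = 1
not Q: Gödel ¬ of 0.39 = 0 (operand ≠ 0)
(not Q ∨ P) = max(0, 0.57) = 0.57
((not Q ∨ P) → Q): 0.57 > 0.39, so result = 0.39
(((Q → P) ∨ P) → ((not Q ∨ P) → Q)): 1 > 0.39, so result = 0.39
not Q: Gödel ¬ of 0.39 = 0 (operand ≠ 0)
(not Q ∨ P) = max(0, 0.57) = 0.57
((not Q ∨ P) → Q): 0.57 > 0.39, so result = 0.39
(Q → P): 0.39 ≤ 0.57, so result = 1
((Q → P) ∨ P) = max(1, 0.57) = 1
(((not Q ∨ P) → Q) → ((Q → P) ∨ P)): 0.39 ≤ 1, so result = 1
((((Q → P) ∨ P) → ((not Q ∨ P) → Q)) ∨ (((not Q ∨ P) → Q) → ((Q → P) ∨ P))) = max(0.39, 1) = 1

1.00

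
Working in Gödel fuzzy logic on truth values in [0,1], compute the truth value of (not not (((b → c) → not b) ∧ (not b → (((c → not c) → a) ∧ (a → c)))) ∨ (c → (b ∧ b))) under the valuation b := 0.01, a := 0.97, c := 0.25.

0.01

(b → c): 0.01 ≤ 0.25, so result = 1
not b: Gödel ¬ of 0.01 = 0 (operand ≠ 0)
((b → c) → not b): 1 > 0, so result = 0
not b: Gödel ¬ of 0.01 = 0 (operand ≠ 0)
not c: Gödel ¬ of 0.25 = 0 (operand ≠ 0)
(c → not c): 0.25 > 0, so result = 0
((c → not c) → a): 0 ≤ 0.97, so result = 1
(a → c): 0.97 > 0.25, so result = 0.25
(((c → not c) → a) ∧ (a → c)) = min(1, 0.25) = 0.25
(not b → (((c → not c) → a) ∧ (a → c))): 0 ≤ 0.25, so result = 1
(((b → c) → not b) ∧ (not b → (((c → not c) → a) ∧ (a → c)))) = min(0, 1) = 0
not (((b → c) → not b) ∧ (not b → (((c → not c) → a) ∧ (a → c)))): Gödel ¬ of 0 = 1 (operand is 0)
not not (((b → c) → not b) ∧ (not b → (((c → not c) → a) ∧ (a → c)))): Gödel ¬ of 1 = 0 (operand ≠ 0)
(b ∧ b) = min(0.01, 0.01) = 0.01
(c → (b ∧ b)): 0.25 > 0.01, so result = 0.01
(not not (((b → c) → not b) ∧ (not b → (((c → not c) → a) ∧ (a → c)))) ∨ (c → (b ∧ b))) = max(0, 0.01) = 0.01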